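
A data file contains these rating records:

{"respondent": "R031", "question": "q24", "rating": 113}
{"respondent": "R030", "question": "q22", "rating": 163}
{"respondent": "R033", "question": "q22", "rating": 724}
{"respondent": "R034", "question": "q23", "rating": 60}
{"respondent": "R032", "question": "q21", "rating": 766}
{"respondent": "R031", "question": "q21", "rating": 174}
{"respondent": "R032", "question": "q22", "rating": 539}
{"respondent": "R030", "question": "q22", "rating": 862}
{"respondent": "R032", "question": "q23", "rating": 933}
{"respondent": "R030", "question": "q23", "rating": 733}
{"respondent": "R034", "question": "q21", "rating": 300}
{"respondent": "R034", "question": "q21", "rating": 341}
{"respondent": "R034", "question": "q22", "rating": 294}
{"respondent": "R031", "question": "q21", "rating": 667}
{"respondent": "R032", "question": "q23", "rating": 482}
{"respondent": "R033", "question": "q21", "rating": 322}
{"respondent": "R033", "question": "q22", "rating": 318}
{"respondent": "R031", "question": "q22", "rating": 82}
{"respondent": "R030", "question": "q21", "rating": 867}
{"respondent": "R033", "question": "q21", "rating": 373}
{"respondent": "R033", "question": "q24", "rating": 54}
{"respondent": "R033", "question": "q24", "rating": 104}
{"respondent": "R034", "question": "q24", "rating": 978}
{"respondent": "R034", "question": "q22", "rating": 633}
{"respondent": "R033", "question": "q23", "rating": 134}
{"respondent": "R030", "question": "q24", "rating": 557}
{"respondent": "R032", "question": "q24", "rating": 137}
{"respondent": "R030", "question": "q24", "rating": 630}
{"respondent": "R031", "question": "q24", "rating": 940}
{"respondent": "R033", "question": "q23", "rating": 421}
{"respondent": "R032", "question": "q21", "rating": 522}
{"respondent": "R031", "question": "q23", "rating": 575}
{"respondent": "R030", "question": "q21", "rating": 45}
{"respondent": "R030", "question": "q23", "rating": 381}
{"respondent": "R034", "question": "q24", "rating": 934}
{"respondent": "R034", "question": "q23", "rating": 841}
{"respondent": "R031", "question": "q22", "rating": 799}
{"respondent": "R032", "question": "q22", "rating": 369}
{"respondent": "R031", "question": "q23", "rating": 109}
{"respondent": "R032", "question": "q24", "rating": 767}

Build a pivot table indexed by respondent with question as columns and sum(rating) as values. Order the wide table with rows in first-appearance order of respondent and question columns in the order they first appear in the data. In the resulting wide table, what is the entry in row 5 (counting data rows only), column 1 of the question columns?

904

With rows in first-appearance order of respondent, row 5 is respondent=R032. question columns in first-appearance order: q24, q22, q23, q21; column 1 is q24.
Long rows with respondent=R032, question=q24: 137 + 767 = 904.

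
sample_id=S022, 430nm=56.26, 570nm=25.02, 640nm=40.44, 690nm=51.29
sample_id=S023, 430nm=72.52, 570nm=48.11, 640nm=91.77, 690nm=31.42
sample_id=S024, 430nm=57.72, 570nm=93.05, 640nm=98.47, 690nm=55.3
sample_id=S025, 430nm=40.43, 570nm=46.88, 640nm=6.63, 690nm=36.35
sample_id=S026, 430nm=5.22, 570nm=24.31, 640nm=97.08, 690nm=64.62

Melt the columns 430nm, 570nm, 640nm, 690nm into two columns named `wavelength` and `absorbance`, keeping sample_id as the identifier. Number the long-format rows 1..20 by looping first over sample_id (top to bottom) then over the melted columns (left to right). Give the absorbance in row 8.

20 rows total (5 × 4). Row 8: index ⌊(8-1)/4⌋ = 1 into sample_id → S023; (8-1) mod 4 = 3 into the melted columns → 690nm.
So row 8 is (S023, 690nm, 31.42); absorbance = 31.42.

31.42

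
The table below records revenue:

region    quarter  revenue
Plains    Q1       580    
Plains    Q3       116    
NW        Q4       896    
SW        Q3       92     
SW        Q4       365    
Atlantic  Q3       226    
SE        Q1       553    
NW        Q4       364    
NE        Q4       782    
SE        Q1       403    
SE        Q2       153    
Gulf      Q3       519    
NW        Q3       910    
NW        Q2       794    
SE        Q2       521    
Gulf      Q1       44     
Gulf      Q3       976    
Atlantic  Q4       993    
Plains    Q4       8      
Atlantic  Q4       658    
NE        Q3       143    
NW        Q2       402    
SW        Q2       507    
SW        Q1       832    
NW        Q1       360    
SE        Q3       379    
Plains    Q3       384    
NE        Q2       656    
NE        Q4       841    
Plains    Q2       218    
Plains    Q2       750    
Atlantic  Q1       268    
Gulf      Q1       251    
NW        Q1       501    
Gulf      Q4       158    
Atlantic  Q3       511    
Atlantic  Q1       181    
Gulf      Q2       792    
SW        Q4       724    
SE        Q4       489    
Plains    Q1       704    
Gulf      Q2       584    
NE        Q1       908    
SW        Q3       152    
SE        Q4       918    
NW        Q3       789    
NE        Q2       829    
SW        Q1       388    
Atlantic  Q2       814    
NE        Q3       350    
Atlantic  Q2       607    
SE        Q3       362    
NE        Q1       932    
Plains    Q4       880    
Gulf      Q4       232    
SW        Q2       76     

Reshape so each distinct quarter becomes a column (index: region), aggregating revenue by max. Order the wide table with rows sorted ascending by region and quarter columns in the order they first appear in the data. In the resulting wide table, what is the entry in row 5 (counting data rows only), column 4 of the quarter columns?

750

With rows sorted ascending by region, row 5 is region=Plains. quarter columns in first-appearance order: Q1, Q3, Q4, Q2; column 4 is Q2.
Long rows with region=Plains, quarter=Q2: max(218, 750) = 750.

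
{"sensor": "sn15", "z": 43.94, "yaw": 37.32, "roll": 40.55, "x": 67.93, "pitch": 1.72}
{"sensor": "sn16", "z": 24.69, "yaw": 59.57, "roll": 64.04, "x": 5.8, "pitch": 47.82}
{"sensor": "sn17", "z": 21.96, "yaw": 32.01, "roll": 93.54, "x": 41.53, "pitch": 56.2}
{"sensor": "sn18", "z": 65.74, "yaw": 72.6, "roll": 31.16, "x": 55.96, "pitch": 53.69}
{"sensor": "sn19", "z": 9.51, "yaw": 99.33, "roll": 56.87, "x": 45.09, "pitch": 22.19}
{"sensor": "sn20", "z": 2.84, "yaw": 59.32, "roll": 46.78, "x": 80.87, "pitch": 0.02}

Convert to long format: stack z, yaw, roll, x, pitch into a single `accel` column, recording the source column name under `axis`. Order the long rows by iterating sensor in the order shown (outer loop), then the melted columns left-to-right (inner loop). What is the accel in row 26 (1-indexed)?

30 rows total (6 × 5). Row 26: index ⌊(26-1)/5⌋ = 5 into sensor → sn20; (26-1) mod 5 = 0 into the melted columns → z.
So row 26 is (sn20, z, 2.84); accel = 2.84.

2.84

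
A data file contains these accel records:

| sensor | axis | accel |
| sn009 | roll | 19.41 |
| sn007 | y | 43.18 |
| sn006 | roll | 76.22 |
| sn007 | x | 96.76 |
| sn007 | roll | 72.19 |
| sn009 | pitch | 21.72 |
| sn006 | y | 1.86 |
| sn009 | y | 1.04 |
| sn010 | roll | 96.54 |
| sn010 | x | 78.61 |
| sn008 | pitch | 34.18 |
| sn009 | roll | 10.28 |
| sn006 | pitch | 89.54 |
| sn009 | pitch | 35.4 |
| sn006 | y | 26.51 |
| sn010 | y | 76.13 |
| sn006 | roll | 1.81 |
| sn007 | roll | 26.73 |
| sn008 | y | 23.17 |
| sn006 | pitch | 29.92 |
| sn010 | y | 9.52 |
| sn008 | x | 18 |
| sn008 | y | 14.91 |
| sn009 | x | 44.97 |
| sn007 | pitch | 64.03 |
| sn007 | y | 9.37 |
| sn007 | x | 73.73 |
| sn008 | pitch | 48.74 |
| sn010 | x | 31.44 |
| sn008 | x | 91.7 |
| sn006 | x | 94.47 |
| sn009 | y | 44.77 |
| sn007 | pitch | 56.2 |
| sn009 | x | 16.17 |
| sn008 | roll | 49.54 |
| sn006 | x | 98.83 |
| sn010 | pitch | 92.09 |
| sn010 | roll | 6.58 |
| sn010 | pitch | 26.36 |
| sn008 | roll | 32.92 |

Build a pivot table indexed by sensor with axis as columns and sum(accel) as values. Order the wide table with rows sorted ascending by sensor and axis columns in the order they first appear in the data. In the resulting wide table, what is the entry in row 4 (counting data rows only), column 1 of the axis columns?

29.69

With rows sorted ascending by sensor, row 4 is sensor=sn009. axis columns in first-appearance order: roll, y, x, pitch; column 1 is roll.
Long rows with sensor=sn009, axis=roll: 19.41 + 10.28 = 29.69.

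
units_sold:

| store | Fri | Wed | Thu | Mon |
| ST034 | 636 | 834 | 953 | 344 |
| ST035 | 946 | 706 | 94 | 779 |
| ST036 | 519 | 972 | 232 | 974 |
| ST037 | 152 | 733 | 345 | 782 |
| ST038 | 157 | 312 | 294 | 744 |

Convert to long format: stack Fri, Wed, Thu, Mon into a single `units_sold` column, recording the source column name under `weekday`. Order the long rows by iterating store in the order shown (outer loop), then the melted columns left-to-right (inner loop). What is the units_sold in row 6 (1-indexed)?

20 rows total (5 × 4). Row 6: index ⌊(6-1)/4⌋ = 1 into store → ST035; (6-1) mod 4 = 1 into the melted columns → Wed.
So row 6 is (ST035, Wed, 706); units_sold = 706.

706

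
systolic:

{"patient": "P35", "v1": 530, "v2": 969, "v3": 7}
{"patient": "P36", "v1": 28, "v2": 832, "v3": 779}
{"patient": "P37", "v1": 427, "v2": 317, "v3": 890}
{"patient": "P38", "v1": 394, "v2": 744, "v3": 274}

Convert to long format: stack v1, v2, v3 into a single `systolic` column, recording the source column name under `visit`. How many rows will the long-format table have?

4 patient values × 3 melted columns = 12 rows.

12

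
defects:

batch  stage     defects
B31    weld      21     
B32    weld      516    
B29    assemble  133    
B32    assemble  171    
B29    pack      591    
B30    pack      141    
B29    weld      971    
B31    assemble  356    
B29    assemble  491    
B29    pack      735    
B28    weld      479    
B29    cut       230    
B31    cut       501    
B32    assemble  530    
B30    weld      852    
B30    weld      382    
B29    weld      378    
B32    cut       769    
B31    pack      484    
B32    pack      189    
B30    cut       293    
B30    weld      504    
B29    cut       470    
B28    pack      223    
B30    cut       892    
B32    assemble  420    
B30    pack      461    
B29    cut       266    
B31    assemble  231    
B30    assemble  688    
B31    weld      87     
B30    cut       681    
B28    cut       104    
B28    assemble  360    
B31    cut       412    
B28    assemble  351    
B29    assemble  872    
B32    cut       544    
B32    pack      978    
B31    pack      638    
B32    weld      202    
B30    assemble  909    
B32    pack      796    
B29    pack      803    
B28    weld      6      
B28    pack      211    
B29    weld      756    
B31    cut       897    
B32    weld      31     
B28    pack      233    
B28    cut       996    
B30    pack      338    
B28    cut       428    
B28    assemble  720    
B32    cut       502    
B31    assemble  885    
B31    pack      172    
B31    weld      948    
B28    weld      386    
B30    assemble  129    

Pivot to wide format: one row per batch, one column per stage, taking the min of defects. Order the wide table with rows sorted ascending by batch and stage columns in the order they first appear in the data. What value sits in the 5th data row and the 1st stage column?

31

With rows sorted ascending by batch, row 5 is batch=B32. stage columns in first-appearance order: weld, assemble, pack, cut; column 1 is weld.
Long rows with batch=B32, stage=weld: min(516, 202, 31) = 31.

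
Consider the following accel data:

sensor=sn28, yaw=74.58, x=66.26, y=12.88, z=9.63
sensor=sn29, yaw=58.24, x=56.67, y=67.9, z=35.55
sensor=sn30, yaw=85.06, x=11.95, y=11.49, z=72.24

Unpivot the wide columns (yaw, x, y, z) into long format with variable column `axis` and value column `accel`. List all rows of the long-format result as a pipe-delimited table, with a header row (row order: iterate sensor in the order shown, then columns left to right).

Each (sensor, column) pair becomes one row: 3 × 4 = 12 rows.
For example, (sn28, yaw) → accel=74.58.

| sensor | axis | accel |
| sn28 | yaw | 74.58 |
| sn28 | x | 66.26 |
| sn28 | y | 12.88 |
| sn28 | z | 9.63 |
| sn29 | yaw | 58.24 |
| sn29 | x | 56.67 |
| sn29 | y | 67.9 |
| sn29 | z | 35.55 |
| sn30 | yaw | 85.06 |
| sn30 | x | 11.95 |
| sn30 | y | 11.49 |
| sn30 | z | 72.24 |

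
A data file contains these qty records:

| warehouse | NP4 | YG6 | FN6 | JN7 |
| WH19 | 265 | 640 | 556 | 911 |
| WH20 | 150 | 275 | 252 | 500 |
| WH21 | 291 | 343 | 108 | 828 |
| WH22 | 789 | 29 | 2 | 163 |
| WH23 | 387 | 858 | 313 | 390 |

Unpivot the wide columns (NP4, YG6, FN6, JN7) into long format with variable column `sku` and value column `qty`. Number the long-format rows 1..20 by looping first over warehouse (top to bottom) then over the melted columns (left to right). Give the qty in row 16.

20 rows total (5 × 4). Row 16: index ⌊(16-1)/4⌋ = 3 into warehouse → WH22; (16-1) mod 4 = 3 into the melted columns → JN7.
So row 16 is (WH22, JN7, 163); qty = 163.

163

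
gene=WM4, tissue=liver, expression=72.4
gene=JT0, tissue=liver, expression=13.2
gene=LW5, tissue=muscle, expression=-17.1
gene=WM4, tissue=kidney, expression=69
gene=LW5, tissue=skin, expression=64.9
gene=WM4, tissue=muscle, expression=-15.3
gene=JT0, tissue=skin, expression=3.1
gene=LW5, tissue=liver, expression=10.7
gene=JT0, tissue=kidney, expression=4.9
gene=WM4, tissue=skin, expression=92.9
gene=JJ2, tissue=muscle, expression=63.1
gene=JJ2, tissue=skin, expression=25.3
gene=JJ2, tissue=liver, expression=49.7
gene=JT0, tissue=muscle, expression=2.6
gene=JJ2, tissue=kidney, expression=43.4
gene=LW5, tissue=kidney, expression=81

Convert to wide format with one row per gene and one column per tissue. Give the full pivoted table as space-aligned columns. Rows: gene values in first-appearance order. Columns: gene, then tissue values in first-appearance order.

gene  liver  muscle  kidney  skin
WM4   72.4   -15.3   69      92.9
JT0   13.2   2.6     4.9     3.1 
LW5   10.7   -17.1   81      64.9
JJ2   49.7   63.1    43.4    25.3

Columns: gene plus the 4 distinct tissue values (liver, muscle, kidney, skin).
For example, row WM4 column liver takes expression=72.4 from the long row (WM4, liver).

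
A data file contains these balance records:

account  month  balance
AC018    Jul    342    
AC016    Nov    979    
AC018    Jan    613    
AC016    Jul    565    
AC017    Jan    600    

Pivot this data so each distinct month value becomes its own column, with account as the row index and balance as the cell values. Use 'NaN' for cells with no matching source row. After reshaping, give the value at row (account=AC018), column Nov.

No long-format row has account=AC018 and month=Nov, so the cell is NaN.

NaN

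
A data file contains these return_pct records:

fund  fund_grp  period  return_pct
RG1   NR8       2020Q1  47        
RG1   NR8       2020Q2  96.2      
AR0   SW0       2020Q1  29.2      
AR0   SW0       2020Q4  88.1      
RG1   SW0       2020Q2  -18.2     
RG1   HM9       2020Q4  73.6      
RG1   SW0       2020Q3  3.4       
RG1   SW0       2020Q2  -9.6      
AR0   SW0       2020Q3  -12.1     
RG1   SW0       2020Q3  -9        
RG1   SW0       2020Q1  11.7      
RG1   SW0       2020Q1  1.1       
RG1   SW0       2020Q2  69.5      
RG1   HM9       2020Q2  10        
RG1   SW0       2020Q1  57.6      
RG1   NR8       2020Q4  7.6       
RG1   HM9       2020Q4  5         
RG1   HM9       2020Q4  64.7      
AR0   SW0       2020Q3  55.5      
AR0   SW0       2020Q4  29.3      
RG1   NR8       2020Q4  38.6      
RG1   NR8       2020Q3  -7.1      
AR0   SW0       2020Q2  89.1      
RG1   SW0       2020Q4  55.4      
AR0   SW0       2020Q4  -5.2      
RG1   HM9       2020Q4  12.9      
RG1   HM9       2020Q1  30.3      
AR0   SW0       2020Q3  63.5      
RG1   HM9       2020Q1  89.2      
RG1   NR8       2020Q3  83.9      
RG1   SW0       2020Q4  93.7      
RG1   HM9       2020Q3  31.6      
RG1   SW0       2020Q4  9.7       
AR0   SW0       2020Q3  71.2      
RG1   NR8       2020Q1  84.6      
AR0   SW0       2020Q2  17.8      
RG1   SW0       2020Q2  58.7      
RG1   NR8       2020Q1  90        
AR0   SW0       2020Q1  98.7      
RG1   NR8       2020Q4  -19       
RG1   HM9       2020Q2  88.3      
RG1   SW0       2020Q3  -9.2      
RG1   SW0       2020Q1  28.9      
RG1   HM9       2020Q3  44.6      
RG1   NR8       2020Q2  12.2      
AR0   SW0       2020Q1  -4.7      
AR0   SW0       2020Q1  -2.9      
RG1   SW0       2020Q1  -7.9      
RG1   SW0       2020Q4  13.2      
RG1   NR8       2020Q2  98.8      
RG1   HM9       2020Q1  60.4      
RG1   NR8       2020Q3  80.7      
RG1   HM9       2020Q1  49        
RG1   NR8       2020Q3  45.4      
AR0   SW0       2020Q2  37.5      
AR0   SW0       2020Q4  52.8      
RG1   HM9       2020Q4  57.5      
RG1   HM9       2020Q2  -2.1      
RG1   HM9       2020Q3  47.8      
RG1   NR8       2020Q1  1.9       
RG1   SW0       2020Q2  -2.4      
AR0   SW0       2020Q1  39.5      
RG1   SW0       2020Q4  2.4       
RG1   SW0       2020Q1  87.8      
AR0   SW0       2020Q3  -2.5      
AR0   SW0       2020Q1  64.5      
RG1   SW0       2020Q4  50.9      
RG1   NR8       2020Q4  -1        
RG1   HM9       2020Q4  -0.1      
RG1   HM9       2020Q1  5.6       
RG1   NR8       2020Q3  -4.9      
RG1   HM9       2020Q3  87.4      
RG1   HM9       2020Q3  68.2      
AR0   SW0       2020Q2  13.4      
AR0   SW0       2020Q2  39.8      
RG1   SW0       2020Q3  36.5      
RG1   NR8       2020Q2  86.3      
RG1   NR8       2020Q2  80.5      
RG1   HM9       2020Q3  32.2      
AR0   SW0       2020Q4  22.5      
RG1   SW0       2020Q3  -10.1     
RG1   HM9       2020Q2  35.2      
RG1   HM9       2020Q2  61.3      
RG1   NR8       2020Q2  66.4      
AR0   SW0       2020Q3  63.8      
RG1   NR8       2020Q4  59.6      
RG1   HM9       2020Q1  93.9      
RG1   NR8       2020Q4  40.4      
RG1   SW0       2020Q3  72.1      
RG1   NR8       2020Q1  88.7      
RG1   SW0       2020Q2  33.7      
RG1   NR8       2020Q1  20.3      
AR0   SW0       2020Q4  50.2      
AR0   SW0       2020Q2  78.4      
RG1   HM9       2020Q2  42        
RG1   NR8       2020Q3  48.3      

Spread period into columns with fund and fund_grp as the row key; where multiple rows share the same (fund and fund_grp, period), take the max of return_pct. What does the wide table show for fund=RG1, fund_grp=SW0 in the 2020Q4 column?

Rows with fund=RG1, fund_grp=SW0 and period=2020Q4: return_pct values are 55.4, 93.7, 9.7, 13.2, 2.4, 50.9.
max(55.4, 93.7, 9.7, 13.2, 2.4, 50.9) = 93.7.

93.7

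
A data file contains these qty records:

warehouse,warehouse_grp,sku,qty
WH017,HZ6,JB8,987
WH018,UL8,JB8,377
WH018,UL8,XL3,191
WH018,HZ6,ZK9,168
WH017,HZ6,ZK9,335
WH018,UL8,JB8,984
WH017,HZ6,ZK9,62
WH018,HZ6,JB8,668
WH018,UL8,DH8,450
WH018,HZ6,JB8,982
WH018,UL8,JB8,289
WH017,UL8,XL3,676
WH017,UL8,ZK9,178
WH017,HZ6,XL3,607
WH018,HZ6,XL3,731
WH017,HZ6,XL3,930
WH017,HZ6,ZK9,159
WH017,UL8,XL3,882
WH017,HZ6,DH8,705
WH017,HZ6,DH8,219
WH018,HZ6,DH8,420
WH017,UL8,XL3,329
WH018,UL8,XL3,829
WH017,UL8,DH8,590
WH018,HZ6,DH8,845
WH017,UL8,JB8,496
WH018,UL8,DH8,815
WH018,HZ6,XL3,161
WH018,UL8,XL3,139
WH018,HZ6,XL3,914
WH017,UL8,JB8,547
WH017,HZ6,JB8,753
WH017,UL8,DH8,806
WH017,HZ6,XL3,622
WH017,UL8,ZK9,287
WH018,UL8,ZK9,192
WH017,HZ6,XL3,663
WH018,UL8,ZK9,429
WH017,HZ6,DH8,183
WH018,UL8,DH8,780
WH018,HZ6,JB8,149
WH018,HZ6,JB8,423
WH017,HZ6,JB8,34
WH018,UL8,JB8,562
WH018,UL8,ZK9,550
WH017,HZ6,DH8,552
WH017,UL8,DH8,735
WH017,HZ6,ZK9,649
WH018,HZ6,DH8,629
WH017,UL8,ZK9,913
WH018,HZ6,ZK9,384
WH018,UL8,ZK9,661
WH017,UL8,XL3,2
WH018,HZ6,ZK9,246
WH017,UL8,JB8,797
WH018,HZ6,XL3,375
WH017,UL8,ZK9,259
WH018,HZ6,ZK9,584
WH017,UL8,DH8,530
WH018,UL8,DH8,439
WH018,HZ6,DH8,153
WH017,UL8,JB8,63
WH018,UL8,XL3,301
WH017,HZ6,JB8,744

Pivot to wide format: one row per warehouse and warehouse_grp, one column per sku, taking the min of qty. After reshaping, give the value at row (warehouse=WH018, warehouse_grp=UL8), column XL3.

139

Rows with warehouse=WH018, warehouse_grp=UL8 and sku=XL3: qty values are 191, 829, 139, 301.
min(191, 829, 139, 301) = 139.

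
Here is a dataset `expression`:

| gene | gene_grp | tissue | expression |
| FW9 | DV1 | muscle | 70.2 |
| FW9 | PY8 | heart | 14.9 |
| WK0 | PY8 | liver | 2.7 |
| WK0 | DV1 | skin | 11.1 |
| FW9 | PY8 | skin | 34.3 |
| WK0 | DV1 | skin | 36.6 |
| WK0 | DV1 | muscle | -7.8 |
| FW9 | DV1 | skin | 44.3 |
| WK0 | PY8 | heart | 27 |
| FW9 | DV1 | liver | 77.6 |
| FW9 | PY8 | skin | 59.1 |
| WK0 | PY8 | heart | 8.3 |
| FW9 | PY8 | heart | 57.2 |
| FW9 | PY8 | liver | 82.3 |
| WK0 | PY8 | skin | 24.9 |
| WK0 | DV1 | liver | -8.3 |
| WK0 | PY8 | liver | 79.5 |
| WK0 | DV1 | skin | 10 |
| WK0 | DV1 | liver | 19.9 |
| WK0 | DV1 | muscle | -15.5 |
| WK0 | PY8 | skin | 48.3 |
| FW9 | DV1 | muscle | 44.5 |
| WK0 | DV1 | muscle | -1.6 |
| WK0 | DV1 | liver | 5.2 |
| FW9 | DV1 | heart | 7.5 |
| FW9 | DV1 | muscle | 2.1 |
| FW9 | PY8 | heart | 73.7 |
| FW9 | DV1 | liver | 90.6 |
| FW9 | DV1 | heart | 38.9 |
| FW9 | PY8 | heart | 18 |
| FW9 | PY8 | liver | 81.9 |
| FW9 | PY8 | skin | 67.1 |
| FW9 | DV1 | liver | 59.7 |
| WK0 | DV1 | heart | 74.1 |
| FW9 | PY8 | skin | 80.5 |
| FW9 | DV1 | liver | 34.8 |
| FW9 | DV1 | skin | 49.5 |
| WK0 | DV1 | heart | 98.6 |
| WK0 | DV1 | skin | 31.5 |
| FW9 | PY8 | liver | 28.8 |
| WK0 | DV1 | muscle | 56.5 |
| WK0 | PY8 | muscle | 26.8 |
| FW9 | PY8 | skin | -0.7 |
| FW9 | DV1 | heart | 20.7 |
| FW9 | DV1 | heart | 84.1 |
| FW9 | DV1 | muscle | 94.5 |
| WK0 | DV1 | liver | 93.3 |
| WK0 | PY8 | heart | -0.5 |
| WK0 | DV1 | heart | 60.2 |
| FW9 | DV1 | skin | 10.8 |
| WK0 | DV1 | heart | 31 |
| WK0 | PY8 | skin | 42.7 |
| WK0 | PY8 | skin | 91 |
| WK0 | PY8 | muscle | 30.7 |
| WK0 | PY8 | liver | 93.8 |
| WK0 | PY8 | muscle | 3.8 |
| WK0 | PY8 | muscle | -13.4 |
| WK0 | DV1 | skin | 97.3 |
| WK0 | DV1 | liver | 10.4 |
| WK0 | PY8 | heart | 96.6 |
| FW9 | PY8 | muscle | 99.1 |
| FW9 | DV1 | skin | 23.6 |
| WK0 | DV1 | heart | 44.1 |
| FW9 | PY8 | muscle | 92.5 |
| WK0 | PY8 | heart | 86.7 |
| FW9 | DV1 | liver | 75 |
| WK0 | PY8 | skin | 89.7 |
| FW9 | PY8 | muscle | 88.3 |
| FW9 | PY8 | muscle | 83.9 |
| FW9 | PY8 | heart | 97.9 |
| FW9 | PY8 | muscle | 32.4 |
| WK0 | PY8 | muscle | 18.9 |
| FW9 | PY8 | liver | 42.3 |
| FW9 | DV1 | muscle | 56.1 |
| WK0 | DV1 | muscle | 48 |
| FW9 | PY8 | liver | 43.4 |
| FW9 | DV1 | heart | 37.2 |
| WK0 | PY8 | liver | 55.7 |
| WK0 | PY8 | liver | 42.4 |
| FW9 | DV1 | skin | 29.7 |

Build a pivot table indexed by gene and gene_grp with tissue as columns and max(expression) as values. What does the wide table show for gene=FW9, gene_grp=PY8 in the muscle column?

Rows with gene=FW9, gene_grp=PY8 and tissue=muscle: expression values are 99.1, 92.5, 88.3, 83.9, 32.4.
max(99.1, 92.5, 88.3, 83.9, 32.4) = 99.1.

99.1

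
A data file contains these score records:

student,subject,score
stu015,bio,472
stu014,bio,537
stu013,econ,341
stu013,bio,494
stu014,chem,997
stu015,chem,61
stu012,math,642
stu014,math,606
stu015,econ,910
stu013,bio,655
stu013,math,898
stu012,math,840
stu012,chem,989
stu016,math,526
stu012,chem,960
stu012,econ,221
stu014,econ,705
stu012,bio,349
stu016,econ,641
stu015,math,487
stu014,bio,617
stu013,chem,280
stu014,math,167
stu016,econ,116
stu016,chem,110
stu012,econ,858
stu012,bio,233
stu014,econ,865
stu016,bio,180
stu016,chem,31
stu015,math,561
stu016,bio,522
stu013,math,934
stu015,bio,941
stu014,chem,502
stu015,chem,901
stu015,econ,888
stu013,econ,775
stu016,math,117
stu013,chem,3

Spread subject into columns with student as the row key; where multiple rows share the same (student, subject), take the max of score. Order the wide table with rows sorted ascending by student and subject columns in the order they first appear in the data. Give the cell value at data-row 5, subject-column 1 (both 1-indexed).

522

With rows sorted ascending by student, row 5 is student=stu016. subject columns in first-appearance order: bio, econ, chem, math; column 1 is bio.
Long rows with student=stu016, subject=bio: max(180, 522) = 522.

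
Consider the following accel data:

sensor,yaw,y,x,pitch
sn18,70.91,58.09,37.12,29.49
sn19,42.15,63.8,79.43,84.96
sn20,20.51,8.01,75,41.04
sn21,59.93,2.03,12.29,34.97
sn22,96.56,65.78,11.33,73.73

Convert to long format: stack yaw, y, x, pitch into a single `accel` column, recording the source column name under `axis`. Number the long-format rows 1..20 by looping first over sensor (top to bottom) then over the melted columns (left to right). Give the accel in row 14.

20 rows total (5 × 4). Row 14: index ⌊(14-1)/4⌋ = 3 into sensor → sn21; (14-1) mod 4 = 1 into the melted columns → y.
So row 14 is (sn21, y, 2.03); accel = 2.03.

2.03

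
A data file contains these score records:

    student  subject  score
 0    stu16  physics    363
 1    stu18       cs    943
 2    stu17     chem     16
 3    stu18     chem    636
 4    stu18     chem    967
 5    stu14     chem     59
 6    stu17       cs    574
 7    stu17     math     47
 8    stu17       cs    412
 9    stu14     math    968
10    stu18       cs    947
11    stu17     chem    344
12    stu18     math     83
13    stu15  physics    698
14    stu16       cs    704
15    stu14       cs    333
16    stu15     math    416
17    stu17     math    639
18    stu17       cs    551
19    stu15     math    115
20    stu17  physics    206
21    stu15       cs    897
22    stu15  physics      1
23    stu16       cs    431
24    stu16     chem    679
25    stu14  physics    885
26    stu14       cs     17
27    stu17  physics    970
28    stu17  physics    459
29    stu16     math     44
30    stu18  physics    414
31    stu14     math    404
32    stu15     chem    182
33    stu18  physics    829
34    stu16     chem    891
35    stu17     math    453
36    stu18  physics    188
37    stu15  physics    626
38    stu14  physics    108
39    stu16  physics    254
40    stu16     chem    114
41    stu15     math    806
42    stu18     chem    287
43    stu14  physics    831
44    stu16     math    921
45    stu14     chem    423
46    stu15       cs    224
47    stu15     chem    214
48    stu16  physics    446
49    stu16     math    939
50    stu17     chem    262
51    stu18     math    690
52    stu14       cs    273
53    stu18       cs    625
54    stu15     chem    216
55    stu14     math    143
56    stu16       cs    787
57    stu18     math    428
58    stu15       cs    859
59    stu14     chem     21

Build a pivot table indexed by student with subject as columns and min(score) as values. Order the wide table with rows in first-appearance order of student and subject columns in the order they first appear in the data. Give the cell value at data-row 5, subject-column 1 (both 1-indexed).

1

With rows in first-appearance order of student, row 5 is student=stu15. subject columns in first-appearance order: physics, cs, chem, math; column 1 is physics.
Long rows with student=stu15, subject=physics: min(698, 1, 626) = 1.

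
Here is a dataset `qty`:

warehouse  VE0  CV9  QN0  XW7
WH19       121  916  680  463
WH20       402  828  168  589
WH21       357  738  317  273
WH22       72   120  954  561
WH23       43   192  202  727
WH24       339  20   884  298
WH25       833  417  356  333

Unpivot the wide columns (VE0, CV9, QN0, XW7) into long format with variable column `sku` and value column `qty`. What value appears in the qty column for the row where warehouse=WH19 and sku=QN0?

Unpivoting turns each (warehouse, wide-column) pair into one long row.
The wide cell at row WH19, column QN0 holds 680, so the long row (WH19, QN0) has qty=680.

680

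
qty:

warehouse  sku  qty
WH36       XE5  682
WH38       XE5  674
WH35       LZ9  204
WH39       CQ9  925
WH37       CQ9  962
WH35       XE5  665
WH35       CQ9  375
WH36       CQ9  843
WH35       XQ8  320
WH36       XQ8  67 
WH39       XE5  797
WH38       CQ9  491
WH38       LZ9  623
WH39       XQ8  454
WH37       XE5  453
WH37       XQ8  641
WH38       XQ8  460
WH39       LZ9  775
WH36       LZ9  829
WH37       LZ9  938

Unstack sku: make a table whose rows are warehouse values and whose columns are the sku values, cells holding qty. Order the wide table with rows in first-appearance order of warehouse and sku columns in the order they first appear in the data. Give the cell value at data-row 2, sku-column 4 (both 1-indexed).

With rows in first-appearance order of warehouse, row 2 is warehouse=WH38. sku columns in first-appearance order: XE5, LZ9, CQ9, XQ8; column 4 is XQ8.
Long rows with warehouse=WH38, sku=XQ8: qty = 460.

460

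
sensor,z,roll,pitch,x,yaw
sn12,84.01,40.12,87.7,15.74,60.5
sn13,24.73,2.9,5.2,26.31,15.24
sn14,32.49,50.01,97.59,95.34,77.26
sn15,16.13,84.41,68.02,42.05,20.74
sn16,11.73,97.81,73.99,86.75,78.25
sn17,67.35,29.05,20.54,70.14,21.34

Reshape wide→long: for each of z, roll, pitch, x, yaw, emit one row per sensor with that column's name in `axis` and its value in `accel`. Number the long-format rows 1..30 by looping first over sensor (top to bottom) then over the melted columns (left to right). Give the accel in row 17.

84.41

30 rows total (6 × 5). Row 17: index ⌊(17-1)/5⌋ = 3 into sensor → sn15; (17-1) mod 5 = 1 into the melted columns → roll.
So row 17 is (sn15, roll, 84.41); accel = 84.41.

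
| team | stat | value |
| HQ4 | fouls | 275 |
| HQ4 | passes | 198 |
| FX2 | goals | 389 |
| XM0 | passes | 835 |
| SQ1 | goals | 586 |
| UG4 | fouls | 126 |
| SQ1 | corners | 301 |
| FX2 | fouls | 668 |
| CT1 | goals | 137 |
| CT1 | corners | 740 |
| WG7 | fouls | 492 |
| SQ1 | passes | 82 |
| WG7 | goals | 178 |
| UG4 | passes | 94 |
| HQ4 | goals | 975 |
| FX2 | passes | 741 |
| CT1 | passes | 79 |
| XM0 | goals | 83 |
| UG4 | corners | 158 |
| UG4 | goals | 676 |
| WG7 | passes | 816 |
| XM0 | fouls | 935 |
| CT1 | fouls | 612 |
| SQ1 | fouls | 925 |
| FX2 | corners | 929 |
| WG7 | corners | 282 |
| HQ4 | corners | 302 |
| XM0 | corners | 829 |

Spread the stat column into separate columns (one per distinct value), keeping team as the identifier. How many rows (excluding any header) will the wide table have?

7 distinct team values → 7 rows.

7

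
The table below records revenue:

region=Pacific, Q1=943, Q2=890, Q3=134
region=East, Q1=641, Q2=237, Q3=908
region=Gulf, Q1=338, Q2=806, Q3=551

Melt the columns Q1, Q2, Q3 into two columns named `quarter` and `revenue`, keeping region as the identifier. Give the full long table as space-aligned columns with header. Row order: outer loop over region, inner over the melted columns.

Each (region, column) pair becomes one row: 3 × 3 = 9 rows.
For example, (Pacific, Q1) → revenue=943.

region   quarter  revenue
Pacific  Q1       943    
Pacific  Q2       890    
Pacific  Q3       134    
East     Q1       641    
East     Q2       237    
East     Q3       908    
Gulf     Q1       338    
Gulf     Q2       806    
Gulf     Q3       551    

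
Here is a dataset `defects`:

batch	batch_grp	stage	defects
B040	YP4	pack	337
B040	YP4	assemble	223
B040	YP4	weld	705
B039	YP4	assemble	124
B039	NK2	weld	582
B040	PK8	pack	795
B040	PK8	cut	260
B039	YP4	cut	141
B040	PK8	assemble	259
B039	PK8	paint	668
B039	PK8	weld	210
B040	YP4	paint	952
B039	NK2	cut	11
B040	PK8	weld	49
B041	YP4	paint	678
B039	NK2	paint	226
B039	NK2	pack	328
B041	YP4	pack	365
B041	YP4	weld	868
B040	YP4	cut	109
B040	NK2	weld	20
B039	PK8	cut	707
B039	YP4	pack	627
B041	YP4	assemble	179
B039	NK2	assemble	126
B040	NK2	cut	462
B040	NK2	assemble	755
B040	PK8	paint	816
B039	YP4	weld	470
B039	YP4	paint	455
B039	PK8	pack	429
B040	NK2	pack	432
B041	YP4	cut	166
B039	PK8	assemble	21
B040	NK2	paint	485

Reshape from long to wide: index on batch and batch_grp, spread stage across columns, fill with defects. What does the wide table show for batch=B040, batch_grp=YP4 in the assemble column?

223

Wide layout: rows indexed by batch and batch_grp, columns are the 5 distinct stage values (pack, assemble, weld, cut, paint).
Cell (batch=B040, batch_grp=YP4, stage=assemble) draws from the long row where batch=B040, batch_grp=YP4 and stage=assemble, which has defects=223.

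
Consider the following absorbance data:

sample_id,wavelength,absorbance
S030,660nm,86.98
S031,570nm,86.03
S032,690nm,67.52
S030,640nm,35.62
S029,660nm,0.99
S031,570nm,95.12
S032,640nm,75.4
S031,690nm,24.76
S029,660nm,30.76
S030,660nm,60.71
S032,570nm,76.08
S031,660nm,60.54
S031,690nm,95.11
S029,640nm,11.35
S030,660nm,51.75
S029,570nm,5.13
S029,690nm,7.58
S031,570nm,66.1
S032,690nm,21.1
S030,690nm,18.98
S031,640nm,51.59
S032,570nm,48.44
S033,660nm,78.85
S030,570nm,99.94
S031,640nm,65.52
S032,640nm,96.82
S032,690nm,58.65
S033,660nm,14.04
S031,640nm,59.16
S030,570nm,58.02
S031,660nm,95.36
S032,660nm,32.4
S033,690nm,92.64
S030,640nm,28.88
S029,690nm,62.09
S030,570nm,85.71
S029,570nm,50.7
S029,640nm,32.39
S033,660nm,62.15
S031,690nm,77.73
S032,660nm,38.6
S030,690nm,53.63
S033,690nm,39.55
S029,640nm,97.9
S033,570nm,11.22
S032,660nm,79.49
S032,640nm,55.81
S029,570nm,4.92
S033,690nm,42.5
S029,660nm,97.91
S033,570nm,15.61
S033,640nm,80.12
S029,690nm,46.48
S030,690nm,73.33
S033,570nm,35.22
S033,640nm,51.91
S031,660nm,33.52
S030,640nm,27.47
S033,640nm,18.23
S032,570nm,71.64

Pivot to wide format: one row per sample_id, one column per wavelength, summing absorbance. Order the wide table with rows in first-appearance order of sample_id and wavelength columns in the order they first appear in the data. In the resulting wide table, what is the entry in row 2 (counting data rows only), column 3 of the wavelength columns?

197.60

With rows in first-appearance order of sample_id, row 2 is sample_id=S031. wavelength columns in first-appearance order: 660nm, 570nm, 690nm, 640nm; column 3 is 690nm.
Long rows with sample_id=S031, wavelength=690nm: 24.76 + 95.11 + 77.73 = 197.60.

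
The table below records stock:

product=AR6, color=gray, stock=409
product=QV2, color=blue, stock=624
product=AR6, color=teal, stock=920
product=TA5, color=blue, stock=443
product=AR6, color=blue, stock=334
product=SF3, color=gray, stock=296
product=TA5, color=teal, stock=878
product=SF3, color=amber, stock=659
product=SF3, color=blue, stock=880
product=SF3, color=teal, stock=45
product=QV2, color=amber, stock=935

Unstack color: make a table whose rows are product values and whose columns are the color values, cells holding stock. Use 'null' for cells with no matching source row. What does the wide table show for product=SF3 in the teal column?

The long row with product=SF3, color=teal has stock=45.

45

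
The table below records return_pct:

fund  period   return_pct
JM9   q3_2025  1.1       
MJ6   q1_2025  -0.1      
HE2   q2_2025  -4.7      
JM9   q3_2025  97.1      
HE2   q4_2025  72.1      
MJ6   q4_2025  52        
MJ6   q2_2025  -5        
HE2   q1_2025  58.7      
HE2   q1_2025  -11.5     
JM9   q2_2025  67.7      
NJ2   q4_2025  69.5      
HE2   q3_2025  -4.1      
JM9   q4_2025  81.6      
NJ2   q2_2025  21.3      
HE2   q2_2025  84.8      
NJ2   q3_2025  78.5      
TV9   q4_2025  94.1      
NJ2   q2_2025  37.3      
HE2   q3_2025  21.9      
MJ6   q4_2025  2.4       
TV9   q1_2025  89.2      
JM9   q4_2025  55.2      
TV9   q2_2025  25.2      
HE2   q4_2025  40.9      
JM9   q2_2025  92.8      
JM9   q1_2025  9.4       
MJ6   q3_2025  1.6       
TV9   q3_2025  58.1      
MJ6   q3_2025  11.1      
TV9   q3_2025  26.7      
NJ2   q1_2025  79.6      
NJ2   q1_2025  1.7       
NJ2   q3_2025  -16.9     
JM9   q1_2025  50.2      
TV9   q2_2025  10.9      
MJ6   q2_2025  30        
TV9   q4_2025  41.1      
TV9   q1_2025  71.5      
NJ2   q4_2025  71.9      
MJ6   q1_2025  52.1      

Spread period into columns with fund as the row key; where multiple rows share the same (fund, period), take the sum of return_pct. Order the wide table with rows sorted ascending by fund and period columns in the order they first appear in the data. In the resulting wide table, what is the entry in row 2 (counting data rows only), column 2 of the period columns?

59.6

With rows sorted ascending by fund, row 2 is fund=JM9. period columns in first-appearance order: q3_2025, q1_2025, q2_2025, q4_2025; column 2 is q1_2025.
Long rows with fund=JM9, period=q1_2025: 9.4 + 50.2 = 59.6.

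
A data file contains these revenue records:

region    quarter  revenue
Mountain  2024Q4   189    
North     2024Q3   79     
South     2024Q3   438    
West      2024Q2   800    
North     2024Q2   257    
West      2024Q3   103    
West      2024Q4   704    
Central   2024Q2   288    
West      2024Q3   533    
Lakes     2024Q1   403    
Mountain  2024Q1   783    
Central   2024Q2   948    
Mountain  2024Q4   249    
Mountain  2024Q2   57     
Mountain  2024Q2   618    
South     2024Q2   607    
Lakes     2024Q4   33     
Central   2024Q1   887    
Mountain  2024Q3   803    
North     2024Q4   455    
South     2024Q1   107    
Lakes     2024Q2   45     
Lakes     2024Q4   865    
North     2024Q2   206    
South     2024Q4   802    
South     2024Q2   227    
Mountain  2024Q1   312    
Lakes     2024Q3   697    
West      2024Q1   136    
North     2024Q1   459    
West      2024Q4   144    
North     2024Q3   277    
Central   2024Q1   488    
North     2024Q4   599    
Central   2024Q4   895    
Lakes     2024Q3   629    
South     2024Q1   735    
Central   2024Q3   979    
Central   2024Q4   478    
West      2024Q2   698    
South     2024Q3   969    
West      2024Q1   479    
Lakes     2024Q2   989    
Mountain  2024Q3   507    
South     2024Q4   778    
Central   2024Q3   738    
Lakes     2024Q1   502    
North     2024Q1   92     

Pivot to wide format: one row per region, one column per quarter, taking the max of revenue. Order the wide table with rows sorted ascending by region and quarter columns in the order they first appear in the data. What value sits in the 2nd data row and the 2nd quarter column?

With rows sorted ascending by region, row 2 is region=Lakes. quarter columns in first-appearance order: 2024Q4, 2024Q3, 2024Q2, 2024Q1; column 2 is 2024Q3.
Long rows with region=Lakes, quarter=2024Q3: max(697, 629) = 697.

697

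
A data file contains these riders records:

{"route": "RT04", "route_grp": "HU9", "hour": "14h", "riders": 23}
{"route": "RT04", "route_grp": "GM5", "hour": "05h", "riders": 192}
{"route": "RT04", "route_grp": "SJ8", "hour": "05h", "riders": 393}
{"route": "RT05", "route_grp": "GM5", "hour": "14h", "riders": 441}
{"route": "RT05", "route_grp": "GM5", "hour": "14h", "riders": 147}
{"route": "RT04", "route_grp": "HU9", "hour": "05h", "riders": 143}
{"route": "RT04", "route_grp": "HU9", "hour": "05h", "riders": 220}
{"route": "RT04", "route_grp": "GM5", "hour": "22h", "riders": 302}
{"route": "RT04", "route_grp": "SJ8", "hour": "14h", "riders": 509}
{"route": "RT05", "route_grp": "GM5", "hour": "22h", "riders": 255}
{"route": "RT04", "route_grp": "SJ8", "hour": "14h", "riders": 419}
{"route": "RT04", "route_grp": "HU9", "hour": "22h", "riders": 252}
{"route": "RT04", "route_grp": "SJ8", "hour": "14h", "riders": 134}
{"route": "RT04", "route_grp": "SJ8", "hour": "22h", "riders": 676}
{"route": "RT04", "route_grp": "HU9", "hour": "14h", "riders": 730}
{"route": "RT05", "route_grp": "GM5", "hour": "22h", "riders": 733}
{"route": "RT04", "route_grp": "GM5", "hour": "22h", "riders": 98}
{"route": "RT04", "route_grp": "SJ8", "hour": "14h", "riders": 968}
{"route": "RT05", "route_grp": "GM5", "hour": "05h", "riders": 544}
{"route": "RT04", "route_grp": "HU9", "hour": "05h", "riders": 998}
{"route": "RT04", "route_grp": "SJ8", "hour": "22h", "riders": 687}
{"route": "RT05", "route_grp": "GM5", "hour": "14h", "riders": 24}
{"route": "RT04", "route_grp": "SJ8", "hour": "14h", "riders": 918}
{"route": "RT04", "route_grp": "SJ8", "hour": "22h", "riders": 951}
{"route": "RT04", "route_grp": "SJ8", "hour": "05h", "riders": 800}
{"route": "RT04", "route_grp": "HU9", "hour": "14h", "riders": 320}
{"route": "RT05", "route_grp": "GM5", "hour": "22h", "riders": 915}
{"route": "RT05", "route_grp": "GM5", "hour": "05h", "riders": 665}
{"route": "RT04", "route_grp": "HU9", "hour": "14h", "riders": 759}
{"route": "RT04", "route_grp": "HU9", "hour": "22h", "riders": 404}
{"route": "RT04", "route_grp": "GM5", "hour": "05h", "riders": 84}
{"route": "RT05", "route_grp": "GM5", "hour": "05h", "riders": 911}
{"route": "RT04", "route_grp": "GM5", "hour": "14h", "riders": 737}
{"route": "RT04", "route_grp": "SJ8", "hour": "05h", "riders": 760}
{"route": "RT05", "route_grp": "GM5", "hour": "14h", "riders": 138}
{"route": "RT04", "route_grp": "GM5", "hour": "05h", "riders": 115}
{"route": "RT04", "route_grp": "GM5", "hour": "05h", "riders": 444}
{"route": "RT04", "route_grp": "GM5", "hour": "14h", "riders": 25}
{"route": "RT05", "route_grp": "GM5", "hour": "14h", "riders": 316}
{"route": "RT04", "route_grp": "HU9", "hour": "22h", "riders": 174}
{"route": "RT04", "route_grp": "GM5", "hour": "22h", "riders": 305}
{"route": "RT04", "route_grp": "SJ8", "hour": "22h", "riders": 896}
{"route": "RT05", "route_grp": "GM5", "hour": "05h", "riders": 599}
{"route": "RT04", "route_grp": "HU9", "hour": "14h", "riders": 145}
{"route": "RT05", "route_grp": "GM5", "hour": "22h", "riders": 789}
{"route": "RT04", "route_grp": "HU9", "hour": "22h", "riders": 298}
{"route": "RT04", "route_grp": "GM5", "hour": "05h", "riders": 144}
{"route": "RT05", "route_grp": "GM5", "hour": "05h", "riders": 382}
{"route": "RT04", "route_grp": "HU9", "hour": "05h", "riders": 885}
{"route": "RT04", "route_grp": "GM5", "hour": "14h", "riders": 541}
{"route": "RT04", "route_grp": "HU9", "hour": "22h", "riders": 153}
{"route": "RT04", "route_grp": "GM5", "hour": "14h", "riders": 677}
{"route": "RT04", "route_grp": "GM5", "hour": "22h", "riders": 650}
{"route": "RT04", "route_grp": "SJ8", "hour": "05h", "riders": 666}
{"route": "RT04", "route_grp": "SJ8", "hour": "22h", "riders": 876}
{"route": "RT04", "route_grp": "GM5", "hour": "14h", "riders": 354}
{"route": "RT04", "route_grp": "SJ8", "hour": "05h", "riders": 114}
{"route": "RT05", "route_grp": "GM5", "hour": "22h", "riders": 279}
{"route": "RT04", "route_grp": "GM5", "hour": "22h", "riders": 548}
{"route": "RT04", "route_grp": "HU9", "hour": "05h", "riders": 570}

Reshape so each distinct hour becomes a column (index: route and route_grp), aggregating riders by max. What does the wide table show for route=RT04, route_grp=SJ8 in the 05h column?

800

Rows with route=RT04, route_grp=SJ8 and hour=05h: riders values are 393, 800, 760, 666, 114.
max(393, 800, 760, 666, 114) = 800.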